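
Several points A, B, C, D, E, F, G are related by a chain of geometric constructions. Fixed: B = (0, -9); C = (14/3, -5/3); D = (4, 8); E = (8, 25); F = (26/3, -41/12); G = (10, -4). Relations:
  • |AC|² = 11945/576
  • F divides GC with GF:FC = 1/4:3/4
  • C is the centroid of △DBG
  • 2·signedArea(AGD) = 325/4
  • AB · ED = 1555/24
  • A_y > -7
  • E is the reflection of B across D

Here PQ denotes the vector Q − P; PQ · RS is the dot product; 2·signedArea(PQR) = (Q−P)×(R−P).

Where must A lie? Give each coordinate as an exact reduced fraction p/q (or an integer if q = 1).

1. A_x = 13/3  [2·signedArea(AGD) = 325/4 ∩ AB · ED = 1555/24]
2. A_y = -149/24  [2·signedArea(AGD) = 325/4 ∩ AB · ED = 1555/24]
   → A = (13/3, -149/24)

A = (13/3, -149/24)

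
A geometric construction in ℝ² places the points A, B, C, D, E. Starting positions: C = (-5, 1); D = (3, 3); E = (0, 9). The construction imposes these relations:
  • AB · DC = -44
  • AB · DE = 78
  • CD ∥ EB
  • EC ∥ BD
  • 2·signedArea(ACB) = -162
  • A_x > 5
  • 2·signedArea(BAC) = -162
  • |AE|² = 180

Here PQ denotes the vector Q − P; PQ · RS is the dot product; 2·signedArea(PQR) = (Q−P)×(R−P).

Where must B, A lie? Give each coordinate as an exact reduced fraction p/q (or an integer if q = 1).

1. B_x = 8  [EC ∥ BD ∩ CD ∥ EB]
2. B_y = 11  [EC ∥ BD ∩ CD ∥ EB]
   → B = (8, 11)
3. A_x = 6  [AB · DC = -44 ∩ 2·signedArea(ACB) = -162]
4. A_y = -3  [AB · DC = -44 ∩ 2·signedArea(ACB) = -162]
   → A = (6, -3)

A = (6, -3)
B = (8, 11)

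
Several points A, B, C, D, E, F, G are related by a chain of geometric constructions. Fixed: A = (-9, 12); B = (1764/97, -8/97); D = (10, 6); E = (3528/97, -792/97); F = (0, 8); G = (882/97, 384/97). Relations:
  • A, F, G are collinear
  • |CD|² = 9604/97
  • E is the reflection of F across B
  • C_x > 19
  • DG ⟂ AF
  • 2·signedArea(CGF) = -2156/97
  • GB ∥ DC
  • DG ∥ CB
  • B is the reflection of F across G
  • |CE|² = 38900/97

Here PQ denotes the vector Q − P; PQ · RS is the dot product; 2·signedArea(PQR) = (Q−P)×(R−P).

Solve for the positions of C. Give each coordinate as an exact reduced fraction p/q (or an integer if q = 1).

1. C_x = 1852/97  [DG ∥ CB ∩ GB ∥ DC]
2. C_y = 190/97  [DG ∥ CB ∩ GB ∥ DC]
   → C = (1852/97, 190/97)

C = (1852/97, 190/97)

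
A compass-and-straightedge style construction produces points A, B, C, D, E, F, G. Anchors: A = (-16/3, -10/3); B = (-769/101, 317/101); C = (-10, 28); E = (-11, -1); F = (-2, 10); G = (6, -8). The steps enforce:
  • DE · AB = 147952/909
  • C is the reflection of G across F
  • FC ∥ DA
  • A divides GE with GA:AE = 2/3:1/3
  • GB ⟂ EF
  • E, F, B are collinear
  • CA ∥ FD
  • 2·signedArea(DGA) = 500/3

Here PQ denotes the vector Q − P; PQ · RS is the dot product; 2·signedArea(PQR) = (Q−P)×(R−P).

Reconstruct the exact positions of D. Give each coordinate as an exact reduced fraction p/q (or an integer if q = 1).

1. D_x = 8/3  [FC ∥ DA ∩ CA ∥ FD]
2. D_y = -64/3  [FC ∥ DA ∩ CA ∥ FD]
   → D = (8/3, -64/3)

D = (8/3, -64/3)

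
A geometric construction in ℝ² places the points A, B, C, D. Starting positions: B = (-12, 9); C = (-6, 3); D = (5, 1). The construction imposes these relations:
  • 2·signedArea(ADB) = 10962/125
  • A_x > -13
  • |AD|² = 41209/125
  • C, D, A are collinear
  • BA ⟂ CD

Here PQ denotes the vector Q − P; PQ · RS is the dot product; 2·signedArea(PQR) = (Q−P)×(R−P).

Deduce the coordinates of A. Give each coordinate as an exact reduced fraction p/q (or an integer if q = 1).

1. A_x = -1608/125  [C, D, A are collinear ∩ BA ⟂ CD]
2. A_y = 531/125  [C, D, A are collinear ∩ BA ⟂ CD]
   → A = (-1608/125, 531/125)

A = (-1608/125, 531/125)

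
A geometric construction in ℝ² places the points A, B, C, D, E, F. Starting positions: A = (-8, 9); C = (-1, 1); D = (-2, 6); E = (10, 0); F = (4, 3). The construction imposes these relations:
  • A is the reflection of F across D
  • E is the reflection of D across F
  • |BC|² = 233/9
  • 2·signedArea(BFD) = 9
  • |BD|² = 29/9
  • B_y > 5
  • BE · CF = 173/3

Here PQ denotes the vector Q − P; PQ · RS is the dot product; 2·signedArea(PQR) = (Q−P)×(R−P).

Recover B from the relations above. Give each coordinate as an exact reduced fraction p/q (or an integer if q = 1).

B = (-11/3, 16/3)

1. B_x = -11/3  [2·signedArea(BFD) = 9 ∩ BE · CF = 173/3]
2. B_y = 16/3  [2·signedArea(BFD) = 9 ∩ BE · CF = 173/3]
   → B = (-11/3, 16/3)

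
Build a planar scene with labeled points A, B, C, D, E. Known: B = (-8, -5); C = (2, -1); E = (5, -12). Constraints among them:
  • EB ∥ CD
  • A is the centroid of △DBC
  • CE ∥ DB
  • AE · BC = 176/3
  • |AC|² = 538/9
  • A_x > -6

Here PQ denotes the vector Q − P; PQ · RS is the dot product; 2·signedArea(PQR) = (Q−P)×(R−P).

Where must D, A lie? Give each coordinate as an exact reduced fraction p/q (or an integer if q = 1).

1. D_x = -11  [CE ∥ DB ∩ EB ∥ CD]
2. D_y = 6  [CE ∥ DB ∩ EB ∥ CD]
   → D = (-11, 6)
3. A_x = -17/3  [A is the centroid of △DBC]
4. A_y = 0  [A is the centroid of △DBC]
   → A = (-17/3, 0)

A = (-17/3, 0)
D = (-11, 6)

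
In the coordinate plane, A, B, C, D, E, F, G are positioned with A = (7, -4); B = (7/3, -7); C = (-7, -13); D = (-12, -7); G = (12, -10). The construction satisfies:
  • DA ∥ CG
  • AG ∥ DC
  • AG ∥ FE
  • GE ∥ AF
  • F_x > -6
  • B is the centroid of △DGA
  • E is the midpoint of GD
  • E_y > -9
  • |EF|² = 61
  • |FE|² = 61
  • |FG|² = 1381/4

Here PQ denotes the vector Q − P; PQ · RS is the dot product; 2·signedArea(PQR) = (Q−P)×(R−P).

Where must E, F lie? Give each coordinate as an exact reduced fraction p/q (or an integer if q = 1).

1. E_x = 0  [E is the midpoint of GD]
2. E_y = -17/2  [E is the midpoint of GD]
   → E = (0, -17/2)
3. F_x = -5  [AG ∥ FE ∩ GE ∥ AF]
4. F_y = -5/2  [AG ∥ FE ∩ GE ∥ AF]
   → F = (-5, -5/2)

E = (0, -17/2)
F = (-5, -5/2)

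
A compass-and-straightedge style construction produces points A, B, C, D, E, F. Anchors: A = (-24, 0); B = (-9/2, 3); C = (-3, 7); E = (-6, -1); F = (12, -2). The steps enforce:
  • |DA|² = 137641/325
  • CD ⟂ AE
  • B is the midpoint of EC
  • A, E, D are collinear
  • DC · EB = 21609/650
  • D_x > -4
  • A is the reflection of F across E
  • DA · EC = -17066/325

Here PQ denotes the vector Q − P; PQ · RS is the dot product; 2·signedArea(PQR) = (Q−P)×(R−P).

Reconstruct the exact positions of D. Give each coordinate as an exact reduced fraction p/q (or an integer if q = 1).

D = (-1122/325, -371/325)

1. D_x = -1122/325  [A, E, D are collinear ∩ CD ⟂ AE]
2. D_y = -371/325  [A, E, D are collinear ∩ CD ⟂ AE]
   → D = (-1122/325, -371/325)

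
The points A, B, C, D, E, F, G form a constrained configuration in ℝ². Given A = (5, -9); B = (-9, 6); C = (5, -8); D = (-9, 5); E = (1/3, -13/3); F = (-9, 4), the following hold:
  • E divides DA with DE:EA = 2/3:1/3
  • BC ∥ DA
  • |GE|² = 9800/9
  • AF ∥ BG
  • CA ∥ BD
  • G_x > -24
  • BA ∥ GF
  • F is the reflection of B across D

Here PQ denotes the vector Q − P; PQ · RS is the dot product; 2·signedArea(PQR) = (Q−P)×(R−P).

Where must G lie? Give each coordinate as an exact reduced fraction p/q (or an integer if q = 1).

1. G_x = -23  [BA ∥ GF ∩ AF ∥ BG]
2. G_y = 19  [BA ∥ GF ∩ AF ∥ BG]
   → G = (-23, 19)

G = (-23, 19)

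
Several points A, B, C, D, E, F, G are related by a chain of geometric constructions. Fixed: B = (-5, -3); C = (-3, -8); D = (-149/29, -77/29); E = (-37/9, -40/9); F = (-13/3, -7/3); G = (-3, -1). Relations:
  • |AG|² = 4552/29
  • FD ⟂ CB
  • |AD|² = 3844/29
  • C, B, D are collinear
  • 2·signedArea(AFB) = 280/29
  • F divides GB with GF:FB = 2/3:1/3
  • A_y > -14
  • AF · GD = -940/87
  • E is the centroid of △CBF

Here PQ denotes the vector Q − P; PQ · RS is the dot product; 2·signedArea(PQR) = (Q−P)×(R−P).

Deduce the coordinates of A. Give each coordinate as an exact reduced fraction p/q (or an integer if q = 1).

1. A_x = -25/29  [2·signedArea(AFB) = 280/29 ∩ AF · GD = -940/87]
2. A_y = -387/29  [2·signedArea(AFB) = 280/29 ∩ AF · GD = -940/87]
   → A = (-25/29, -387/29)

A = (-25/29, -387/29)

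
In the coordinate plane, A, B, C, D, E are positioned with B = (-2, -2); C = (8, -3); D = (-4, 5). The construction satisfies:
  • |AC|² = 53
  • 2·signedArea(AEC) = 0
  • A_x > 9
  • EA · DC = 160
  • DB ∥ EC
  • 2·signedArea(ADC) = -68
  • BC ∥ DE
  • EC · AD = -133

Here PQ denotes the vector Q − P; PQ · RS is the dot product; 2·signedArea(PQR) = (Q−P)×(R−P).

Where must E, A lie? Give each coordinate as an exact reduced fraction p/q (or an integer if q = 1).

A = (10, -10)
E = (6, 4)

1. E_x = 6  [DB ∥ EC ∩ BC ∥ DE]
2. E_y = 4  [DB ∥ EC ∩ BC ∥ DE]
   → E = (6, 4)
3. A_x = 10  [2·signedArea(AEC) = 0 ∩ EA · DC = 160]
4. A_y = -10  [2·signedArea(AEC) = 0 ∩ EA · DC = 160]
   → A = (10, -10)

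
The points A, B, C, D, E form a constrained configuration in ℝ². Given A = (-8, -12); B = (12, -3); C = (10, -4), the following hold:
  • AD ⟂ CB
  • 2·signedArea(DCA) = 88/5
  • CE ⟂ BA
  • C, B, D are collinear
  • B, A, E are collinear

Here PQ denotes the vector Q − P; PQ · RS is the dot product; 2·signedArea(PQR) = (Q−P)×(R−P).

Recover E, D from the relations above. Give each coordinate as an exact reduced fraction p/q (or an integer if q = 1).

D = (-38/5, -64/5)
E = (4792/481, -1884/481)

1. E_x = 4792/481  [B, A, E are collinear ∩ CE ⟂ BA]
2. E_y = -1884/481  [B, A, E are collinear ∩ CE ⟂ BA]
   → E = (4792/481, -1884/481)
3. D_x = -38/5  [C, B, D are collinear ∩ AD ⟂ CB]
4. D_y = -64/5  [C, B, D are collinear ∩ AD ⟂ CB]
   → D = (-38/5, -64/5)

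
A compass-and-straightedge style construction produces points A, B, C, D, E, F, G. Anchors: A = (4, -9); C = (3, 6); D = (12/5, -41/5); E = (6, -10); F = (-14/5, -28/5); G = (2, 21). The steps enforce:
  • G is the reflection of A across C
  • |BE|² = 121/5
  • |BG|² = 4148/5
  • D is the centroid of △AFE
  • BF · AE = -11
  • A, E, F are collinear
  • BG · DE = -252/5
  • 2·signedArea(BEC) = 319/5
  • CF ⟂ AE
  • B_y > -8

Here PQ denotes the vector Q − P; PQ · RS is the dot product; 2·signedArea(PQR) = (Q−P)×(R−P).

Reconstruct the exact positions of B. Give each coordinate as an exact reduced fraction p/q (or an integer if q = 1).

1. B_x = 8/5  [BG · DE = -252/5 ∩ 2·signedArea(BEC) = 319/5]
2. B_y = -39/5  [BG · DE = -252/5 ∩ 2·signedArea(BEC) = 319/5]
   → B = (8/5, -39/5)

B = (8/5, -39/5)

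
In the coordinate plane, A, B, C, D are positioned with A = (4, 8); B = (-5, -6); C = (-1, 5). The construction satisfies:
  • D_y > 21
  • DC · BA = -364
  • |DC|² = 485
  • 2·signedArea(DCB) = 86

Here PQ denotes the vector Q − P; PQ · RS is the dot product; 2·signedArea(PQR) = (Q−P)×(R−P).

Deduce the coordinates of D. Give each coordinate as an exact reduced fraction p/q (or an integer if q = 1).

D = (13, 22)

1. D_x = 13  [2·signedArea(DCB) = 86 ∩ DC · BA = -364]
2. D_y = 22  [2·signedArea(DCB) = 86 ∩ DC · BA = -364]
   → D = (13, 22)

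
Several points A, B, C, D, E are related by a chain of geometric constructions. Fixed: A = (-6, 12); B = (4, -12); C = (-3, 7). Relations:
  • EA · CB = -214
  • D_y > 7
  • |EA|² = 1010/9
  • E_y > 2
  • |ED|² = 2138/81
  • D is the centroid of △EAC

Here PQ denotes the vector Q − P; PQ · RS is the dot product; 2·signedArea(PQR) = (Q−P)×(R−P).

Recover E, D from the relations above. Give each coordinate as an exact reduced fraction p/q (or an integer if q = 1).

D = (-32/9, 64/9)
E = (-5/3, 7/3)

1. E_x = -5/3  [line -7·x + 19·y + -56 = 0 ∩ |EA|² = 1010/9]
2. E_y = 7/3  [line -7·x + 19·y + -56 = 0 ∩ |EA|² = 1010/9]
   → E = (-5/3, 7/3)
3. D_x = -32/9  [D is the centroid of △EAC]
4. D_y = 64/9  [D is the centroid of △EAC]
   → D = (-32/9, 64/9)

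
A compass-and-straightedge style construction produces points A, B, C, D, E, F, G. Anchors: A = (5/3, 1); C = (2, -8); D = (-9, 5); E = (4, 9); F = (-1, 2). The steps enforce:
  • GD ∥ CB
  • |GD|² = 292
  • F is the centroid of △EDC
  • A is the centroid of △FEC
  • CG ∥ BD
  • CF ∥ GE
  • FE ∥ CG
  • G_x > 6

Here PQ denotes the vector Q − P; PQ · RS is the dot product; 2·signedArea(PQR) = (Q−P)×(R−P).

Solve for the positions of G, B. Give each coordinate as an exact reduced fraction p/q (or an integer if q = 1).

B = (-14, -2)
G = (7, -1)

1. G_x = 7  [CF ∥ GE ∩ FE ∥ CG]
2. G_y = -1  [CF ∥ GE ∩ FE ∥ CG]
   → G = (7, -1)
3. B_x = -14  [CG ∥ BD ∩ GD ∥ CB]
4. B_y = -2  [CG ∥ BD ∩ GD ∥ CB]
   → B = (-14, -2)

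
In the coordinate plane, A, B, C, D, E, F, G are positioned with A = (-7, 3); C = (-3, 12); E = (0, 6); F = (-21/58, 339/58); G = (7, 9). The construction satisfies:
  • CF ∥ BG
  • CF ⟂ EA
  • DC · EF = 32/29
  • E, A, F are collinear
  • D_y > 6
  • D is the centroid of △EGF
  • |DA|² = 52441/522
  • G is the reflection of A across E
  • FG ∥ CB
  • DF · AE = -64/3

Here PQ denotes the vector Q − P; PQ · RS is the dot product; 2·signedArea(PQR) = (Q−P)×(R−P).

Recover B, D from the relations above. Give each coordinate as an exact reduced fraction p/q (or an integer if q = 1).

B = (253/58, 879/58)
D = (385/174, 403/58)

1. B_x = 253/58  [CF ∥ BG ∩ FG ∥ CB]
2. B_y = 879/58  [CF ∥ BG ∩ FG ∥ CB]
   → B = (253/58, 879/58)
3. D_x = 385/174  [D is the centroid of △EGF]
4. D_y = 403/58  [D is the centroid of △EGF]
   → D = (385/174, 403/58)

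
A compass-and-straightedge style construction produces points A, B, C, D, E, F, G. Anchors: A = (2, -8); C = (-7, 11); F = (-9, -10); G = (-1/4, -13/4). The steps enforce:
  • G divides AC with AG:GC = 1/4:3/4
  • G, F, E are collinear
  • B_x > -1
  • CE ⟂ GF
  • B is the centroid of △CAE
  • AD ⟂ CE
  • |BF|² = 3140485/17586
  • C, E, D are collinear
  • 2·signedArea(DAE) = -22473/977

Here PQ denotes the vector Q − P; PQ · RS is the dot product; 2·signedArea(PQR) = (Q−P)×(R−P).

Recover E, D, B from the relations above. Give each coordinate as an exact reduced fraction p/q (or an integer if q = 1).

B = (-1687/1954, 3521/5862)
D = (5419/977, -5143/977)
E = (4709/1954, -2341/1954)

1. E_x = 4709/1954  [G, F, E are collinear ∩ CE ⟂ GF]
2. E_y = -2341/1954  [G, F, E are collinear ∩ CE ⟂ GF]
   → E = (4709/1954, -2341/1954)
3. D_x = 5419/977  [C, E, D are collinear ∩ AD ⟂ CE]
4. D_y = -5143/977  [C, E, D are collinear ∩ AD ⟂ CE]
   → D = (5419/977, -5143/977)
5. B_x = -1687/1954  [B is the centroid of △CAE]
6. B_y = 3521/5862  [B is the centroid of △CAE]
   → B = (-1687/1954, 3521/5862)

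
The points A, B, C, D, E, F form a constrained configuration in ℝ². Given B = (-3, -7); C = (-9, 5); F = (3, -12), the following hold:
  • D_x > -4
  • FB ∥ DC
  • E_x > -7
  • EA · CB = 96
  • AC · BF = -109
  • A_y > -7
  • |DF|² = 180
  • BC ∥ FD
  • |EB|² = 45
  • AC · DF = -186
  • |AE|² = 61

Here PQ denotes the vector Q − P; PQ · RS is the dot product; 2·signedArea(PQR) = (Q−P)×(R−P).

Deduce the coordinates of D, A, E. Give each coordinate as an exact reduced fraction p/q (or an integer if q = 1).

1. D_x = -3  [FB ∥ DC ∩ BC ∥ FD]
2. D_y = 0  [FB ∥ DC ∩ BC ∥ FD]
   → D = (-3, 0)
3. A_x = 0  [AC · BF = -109 ∩ AC · DF = -186]
4. A_y = -6  [AC · BF = -109 ∩ AC · DF = -186]
   → A = (0, -6)
5. E_x = -6  [line -6·x + 12·y + -24 = 0 ∩ |EB|² = 45]
6. E_y = -1  [line -6·x + 12·y + -24 = 0 ∩ |EB|² = 45]
   → E = (-6, -1)

A = (0, -6)
D = (-3, 0)
E = (-6, -1)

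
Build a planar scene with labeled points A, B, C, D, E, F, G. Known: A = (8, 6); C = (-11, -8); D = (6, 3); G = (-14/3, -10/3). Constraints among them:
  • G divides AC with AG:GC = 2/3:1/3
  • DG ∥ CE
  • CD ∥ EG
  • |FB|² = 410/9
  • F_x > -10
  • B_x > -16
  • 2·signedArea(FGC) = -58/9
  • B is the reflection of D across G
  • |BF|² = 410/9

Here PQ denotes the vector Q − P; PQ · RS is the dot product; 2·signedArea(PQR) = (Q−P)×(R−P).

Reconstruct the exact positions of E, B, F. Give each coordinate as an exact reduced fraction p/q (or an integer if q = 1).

B = (-46/3, -29/3)
E = (-65/3, -43/3)
F = (-29/3, -6)

1. E_x = -65/3  [CD ∥ EG ∩ DG ∥ CE]
2. E_y = -43/3  [CD ∥ EG ∩ DG ∥ CE]
   → E = (-65/3, -43/3)
3. B_x = -46/3  [B is the reflection of D across G]
4. B_y = -29/3  [B is the reflection of D across G]
   → B = (-46/3, -29/3)
5. F_x = -29/3  [line 14/3·x + -19/3·y + 64/9 = 0 ∩ |FB|² = 410/9]
6. F_y = -6  [line 14/3·x + -19/3·y + 64/9 = 0 ∩ |FB|² = 410/9]
   → F = (-29/3, -6)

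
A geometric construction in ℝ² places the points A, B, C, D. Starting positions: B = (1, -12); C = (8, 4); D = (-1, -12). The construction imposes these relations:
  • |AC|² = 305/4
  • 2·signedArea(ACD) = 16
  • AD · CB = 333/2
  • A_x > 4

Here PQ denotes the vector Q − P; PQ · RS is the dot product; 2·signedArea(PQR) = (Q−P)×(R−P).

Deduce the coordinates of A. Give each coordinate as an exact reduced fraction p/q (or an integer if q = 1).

A = (9/2, -4)

1. A_x = 9/2  [AD · CB = 333/2 ∩ 2·signedArea(ACD) = 16]
2. A_y = -4  [AD · CB = 333/2 ∩ 2·signedArea(ACD) = 16]
   → A = (9/2, -4)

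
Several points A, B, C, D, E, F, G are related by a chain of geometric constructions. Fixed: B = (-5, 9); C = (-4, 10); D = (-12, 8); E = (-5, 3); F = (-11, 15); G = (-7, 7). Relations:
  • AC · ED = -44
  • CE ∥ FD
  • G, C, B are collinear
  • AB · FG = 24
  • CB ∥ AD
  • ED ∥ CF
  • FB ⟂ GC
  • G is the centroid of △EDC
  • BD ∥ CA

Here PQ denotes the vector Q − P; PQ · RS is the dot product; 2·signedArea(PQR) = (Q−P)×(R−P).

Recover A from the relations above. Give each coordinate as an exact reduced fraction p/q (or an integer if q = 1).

1. A_x = -11  [CB ∥ AD ∩ BD ∥ CA]
2. A_y = 9  [CB ∥ AD ∩ BD ∥ CA]
   → A = (-11, 9)

A = (-11, 9)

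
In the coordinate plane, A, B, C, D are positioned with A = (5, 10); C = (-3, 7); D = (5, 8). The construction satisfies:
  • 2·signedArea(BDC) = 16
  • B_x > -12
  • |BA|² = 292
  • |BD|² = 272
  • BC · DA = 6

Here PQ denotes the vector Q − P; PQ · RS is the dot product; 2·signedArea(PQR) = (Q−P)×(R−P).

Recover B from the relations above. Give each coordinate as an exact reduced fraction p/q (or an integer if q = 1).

B = (-11, 4)

1. B_x = -11  [2·signedArea(BDC) = 16 ∩ BC · DA = 6]
2. B_y = 4  [2·signedArea(BDC) = 16 ∩ BC · DA = 6]
   → B = (-11, 4)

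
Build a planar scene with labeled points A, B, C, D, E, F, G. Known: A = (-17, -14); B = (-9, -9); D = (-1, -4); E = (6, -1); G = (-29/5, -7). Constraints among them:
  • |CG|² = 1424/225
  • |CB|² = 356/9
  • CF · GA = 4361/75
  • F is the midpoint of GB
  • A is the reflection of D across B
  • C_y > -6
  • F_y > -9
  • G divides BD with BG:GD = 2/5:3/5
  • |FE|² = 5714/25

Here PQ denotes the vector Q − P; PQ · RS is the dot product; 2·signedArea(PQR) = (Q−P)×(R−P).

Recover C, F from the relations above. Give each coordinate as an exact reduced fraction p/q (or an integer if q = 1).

C = (-11/3, -17/3)
F = (-37/5, -8)

1. F_x = -37/5  [F is the midpoint of GB]
2. F_y = -8  [F is the midpoint of GB]
   → F = (-37/5, -8)
3. C_x = -11/3  [line 56/5·x + 7·y + 1211/15 = 0 ∩ |CG|² = 1424/225]
4. C_y = -17/3  [line 56/5·x + 7·y + 1211/15 = 0 ∩ |CG|² = 1424/225]
   → C = (-11/3, -17/3)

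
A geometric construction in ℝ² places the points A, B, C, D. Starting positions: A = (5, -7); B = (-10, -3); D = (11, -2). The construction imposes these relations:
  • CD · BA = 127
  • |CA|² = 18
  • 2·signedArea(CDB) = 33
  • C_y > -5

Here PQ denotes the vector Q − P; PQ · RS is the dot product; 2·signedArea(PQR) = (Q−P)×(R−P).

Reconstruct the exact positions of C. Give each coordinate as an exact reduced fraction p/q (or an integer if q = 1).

1. C_x = 2  [CD · BA = 127 ∩ 2·signedArea(CDB) = 33]
2. C_y = -4  [CD · BA = 127 ∩ 2·signedArea(CDB) = 33]
   → C = (2, -4)

C = (2, -4)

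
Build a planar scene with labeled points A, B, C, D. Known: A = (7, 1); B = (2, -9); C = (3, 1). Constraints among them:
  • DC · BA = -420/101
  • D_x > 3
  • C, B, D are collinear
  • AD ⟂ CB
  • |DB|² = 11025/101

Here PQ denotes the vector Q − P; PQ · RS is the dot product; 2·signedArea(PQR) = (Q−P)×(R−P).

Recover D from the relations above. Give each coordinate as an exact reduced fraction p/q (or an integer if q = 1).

1. D_x = 307/101  [C, B, D are collinear ∩ AD ⟂ CB]
2. D_y = 141/101  [C, B, D are collinear ∩ AD ⟂ CB]
   → D = (307/101, 141/101)

D = (307/101, 141/101)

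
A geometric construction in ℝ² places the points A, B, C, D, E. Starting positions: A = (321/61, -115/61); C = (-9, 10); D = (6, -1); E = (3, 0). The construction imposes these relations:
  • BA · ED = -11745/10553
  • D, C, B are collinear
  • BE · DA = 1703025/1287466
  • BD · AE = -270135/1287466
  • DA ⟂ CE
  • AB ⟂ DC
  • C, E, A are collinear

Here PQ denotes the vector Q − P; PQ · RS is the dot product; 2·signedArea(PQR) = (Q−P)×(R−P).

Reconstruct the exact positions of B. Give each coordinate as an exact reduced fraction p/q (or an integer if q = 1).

1. B_x = 125421/21106  [D, C, B are collinear ∩ AB ⟂ DC]
2. B_y = -20215/21106  [D, C, B are collinear ∩ AB ⟂ DC]
   → B = (125421/21106, -20215/21106)

B = (125421/21106, -20215/21106)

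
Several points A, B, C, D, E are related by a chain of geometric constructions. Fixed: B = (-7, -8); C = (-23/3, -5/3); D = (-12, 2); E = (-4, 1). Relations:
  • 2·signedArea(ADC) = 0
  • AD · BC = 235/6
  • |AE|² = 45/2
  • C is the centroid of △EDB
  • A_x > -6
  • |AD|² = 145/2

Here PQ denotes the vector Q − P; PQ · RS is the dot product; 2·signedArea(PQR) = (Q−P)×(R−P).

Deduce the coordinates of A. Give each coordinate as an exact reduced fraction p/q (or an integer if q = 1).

A = (-11/2, -7/2)

1. A_x = -11/2  [2·signedArea(ADC) = 0 ∩ AD · BC = 235/6]
2. A_y = -7/2  [2·signedArea(ADC) = 0 ∩ AD · BC = 235/6]
   → A = (-11/2, -7/2)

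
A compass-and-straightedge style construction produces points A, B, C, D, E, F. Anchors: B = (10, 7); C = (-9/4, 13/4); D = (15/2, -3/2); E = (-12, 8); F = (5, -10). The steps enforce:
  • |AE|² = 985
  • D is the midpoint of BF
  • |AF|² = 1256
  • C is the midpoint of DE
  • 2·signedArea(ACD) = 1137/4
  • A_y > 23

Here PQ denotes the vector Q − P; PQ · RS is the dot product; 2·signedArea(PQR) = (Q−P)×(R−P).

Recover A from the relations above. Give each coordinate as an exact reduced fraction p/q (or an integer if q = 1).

A = (15, 24)

1. A_x = 15  [line 19/4·x + 39/4·y + -1221/4 = 0 ∩ |AF|² = 1256]
2. A_y = 24  [line 19/4·x + 39/4·y + -1221/4 = 0 ∩ |AF|² = 1256]
   → A = (15, 24)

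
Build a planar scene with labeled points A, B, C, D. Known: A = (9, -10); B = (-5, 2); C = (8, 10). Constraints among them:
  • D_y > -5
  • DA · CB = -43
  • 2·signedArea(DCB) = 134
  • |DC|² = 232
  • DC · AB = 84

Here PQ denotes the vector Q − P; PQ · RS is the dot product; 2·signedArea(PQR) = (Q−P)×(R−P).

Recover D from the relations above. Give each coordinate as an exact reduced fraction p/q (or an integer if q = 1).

D = (2, -4)

1. D_x = 2  [DC · AB = 84 ∩ 2·signedArea(DCB) = 134]
2. D_y = -4  [DC · AB = 84 ∩ 2·signedArea(DCB) = 134]
   → D = (2, -4)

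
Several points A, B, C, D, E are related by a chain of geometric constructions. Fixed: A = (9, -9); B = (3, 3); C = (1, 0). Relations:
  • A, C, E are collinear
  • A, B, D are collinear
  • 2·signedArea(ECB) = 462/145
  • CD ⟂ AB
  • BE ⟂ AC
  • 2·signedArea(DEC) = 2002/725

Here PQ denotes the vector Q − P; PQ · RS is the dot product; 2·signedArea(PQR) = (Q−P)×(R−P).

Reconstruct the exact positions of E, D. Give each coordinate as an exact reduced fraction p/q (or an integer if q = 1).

1. E_x = 57/145  [A, C, E are collinear ∩ BE ⟂ AC]
2. E_y = 99/145  [A, C, E are collinear ∩ BE ⟂ AC]
   → E = (57/145, 99/145)
3. D_x = 19/5  [A, B, D are collinear ∩ CD ⟂ AB]
4. D_y = 7/5  [A, B, D are collinear ∩ CD ⟂ AB]
   → D = (19/5, 7/5)

D = (19/5, 7/5)
E = (57/145, 99/145)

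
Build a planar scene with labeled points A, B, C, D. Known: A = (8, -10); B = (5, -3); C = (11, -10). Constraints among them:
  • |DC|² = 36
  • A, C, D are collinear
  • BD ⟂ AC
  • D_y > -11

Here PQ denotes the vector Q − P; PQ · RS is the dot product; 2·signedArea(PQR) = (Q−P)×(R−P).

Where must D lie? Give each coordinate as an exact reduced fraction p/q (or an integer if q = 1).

1. D_x = 5  [A, C, D are collinear ∩ BD ⟂ AC]
2. D_y = -10  [A, C, D are collinear ∩ BD ⟂ AC]
   → D = (5, -10)

D = (5, -10)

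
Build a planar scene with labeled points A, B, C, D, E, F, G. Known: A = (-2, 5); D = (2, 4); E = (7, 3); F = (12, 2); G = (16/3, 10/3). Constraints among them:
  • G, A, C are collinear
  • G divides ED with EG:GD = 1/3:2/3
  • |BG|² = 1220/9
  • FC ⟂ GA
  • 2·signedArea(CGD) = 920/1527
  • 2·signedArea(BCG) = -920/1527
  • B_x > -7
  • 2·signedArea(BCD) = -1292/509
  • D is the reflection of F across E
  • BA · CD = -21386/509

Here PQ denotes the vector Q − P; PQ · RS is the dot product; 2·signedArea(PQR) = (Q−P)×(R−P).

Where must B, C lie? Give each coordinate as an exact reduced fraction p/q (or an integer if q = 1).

B = (-6, 6)
C = (6088/509, 930/509)

1. C_x = 6088/509  [G, A, C are collinear ∩ FC ⟂ GA]
2. C_y = 930/509  [G, A, C are collinear ∩ FC ⟂ GA]
   → C = (6088/509, 930/509)
3. B_x = -6  [2·signedArea(BCG) = -920/1527 ∩ BA · CD = -21386/509]
4. B_y = 6  [2·signedArea(BCG) = -920/1527 ∩ BA · CD = -21386/509]
   → B = (-6, 6)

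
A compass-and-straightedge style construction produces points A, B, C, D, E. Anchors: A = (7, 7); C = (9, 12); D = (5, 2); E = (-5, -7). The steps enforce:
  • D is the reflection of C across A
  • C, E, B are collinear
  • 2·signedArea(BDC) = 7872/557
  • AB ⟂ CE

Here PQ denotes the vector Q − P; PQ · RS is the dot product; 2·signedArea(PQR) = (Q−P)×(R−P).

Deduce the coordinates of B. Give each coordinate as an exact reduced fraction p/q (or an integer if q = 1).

1. B_x = 3291/557  [C, E, B are collinear ∩ AB ⟂ CE]
2. B_y = 4347/557  [C, E, B are collinear ∩ AB ⟂ CE]
   → B = (3291/557, 4347/557)

B = (3291/557, 4347/557)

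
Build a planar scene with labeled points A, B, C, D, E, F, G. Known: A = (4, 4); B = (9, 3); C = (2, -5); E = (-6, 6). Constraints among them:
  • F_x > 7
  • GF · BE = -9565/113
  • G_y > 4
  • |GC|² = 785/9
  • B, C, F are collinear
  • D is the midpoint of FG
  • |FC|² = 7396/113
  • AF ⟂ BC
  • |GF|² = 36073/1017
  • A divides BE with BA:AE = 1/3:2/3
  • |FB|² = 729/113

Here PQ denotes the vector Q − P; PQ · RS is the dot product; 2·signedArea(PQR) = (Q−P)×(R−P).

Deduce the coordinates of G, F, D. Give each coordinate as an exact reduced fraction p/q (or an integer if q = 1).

D = (3275/678, 919/339)
F = (828/113, 123/113)
G = (7/3, 13/3)

1. F_x = 828/113  [B, C, F are collinear ∩ AF ⟂ BC]
2. F_y = 123/113  [B, C, F are collinear ∩ AF ⟂ BC]
   → F = (828/113, 123/113)
3. G_x = 7/3  [line 15·x + -3·y + -22 = 0 ∩ |GC|² = 785/9]
4. G_y = 13/3  [line 15·x + -3·y + -22 = 0 ∩ |GC|² = 785/9]
   → G = (7/3, 13/3)
5. D_x = 3275/678  [D is the midpoint of FG]
6. D_y = 919/339  [D is the midpoint of FG]
   → D = (3275/678, 919/339)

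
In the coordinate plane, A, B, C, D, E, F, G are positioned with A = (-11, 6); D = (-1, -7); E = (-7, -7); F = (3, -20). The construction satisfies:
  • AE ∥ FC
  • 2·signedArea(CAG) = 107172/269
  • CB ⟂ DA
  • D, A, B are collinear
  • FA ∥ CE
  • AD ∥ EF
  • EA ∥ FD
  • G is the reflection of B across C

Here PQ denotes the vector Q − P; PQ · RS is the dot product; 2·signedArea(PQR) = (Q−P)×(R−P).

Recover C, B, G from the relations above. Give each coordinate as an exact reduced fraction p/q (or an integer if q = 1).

1. C_x = 7  [FA ∥ CE ∩ AE ∥ FC]
2. C_y = -33  [FA ∥ CE ∩ AE ∥ FC]
   → C = (7, -33)
3. B_x = 3911/269  [D, A, B are collinear ∩ CB ⟂ DA]
4. B_y = -7317/269  [D, A, B are collinear ∩ CB ⟂ DA]
   → B = (3911/269, -7317/269)
5. G_x = -145/269  [G is the reflection of B across C]
6. G_y = -10437/269  [G is the reflection of B across C]
   → G = (-145/269, -10437/269)

B = (3911/269, -7317/269)
C = (7, -33)
G = (-145/269, -10437/269)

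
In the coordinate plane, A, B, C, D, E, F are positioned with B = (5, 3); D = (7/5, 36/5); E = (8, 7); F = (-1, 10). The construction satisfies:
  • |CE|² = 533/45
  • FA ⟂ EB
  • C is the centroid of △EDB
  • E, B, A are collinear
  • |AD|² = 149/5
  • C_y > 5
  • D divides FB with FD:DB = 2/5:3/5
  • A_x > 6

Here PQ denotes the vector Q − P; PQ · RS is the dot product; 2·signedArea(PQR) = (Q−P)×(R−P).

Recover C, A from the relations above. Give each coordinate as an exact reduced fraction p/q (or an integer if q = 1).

1. C_x = 24/5  [C is the centroid of △EDB]
2. C_y = 86/15  [C is the centroid of △EDB]
   → C = (24/5, 86/15)
3. A_x = 31/5  [E, B, A are collinear ∩ FA ⟂ EB]
4. A_y = 23/5  [E, B, A are collinear ∩ FA ⟂ EB]
   → A = (31/5, 23/5)

A = (31/5, 23/5)
C = (24/5, 86/15)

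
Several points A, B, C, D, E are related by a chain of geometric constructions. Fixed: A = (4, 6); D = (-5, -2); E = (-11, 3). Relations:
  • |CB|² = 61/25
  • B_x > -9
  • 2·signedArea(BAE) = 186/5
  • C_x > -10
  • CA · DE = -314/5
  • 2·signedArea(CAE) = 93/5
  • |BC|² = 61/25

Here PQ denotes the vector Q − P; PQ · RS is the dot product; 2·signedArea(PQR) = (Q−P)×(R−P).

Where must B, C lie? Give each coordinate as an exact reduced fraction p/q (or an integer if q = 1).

B = (-43/5, 1)
C = (-49/5, 2)

1. C_x = -49/5  [2·signedArea(CAE) = 93/5 ∩ CA · DE = -314/5]
2. C_y = 2  [2·signedArea(CAE) = 93/5 ∩ CA · DE = -314/5]
   → C = (-49/5, 2)
3. B_x = -43/5  [line 3·x + -15·y + 204/5 = 0 ∩ |BC|² = 61/25]
4. B_y = 1  [line 3·x + -15·y + 204/5 = 0 ∩ |BC|² = 61/25]
   → B = (-43/5, 1)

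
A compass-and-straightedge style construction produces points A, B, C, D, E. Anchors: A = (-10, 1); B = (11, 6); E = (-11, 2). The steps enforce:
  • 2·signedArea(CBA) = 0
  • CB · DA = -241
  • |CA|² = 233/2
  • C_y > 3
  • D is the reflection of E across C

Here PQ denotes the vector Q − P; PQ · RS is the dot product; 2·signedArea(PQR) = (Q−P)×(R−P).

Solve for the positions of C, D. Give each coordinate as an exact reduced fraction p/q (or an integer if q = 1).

C = (1/2, 7/2)
D = (12, 5)

1. C_x = 1/2  [line 5·x + -21·y + 71 = 0 ∩ |CA|² = 233/2]
2. C_y = 7/2  [line 5·x + -21·y + 71 = 0 ∩ |CA|² = 233/2]
   → C = (1/2, 7/2)
3. D_x = 12  [D is the reflection of E across C]
4. D_y = 5  [D is the reflection of E across C]
   → D = (12, 5)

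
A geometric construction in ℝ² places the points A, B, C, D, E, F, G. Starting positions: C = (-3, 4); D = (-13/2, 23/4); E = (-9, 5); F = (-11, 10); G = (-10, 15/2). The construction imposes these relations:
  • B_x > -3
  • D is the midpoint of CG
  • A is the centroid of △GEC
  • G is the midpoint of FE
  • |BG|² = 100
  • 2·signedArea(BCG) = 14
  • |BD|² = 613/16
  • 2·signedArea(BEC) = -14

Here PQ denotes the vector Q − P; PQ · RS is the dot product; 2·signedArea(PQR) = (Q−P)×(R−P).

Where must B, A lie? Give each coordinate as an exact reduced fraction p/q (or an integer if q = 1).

A = (-22/3, 11/2)
B = (-2, 3/2)

1. B_x = -2  [2·signedArea(BCG) = 14 ∩ 2·signedArea(BEC) = -14]
2. B_y = 3/2  [2·signedArea(BCG) = 14 ∩ 2·signedArea(BEC) = -14]
   → B = (-2, 3/2)
3. A_x = -22/3  [A is the centroid of △GEC]
4. A_y = 11/2  [A is the centroid of △GEC]
   → A = (-22/3, 11/2)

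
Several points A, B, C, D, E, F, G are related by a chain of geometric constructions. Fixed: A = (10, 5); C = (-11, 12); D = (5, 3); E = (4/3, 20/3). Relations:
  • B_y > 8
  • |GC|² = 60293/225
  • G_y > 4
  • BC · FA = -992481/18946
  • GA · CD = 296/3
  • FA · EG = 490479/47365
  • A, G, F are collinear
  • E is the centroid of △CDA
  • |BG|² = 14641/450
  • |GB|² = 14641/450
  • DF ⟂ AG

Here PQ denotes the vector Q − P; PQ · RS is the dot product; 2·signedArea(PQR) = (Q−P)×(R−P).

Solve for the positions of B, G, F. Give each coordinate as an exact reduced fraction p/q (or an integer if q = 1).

1. G_x = 53/15  [line -16·x + 9·y + 49/3 = 0 ∩ |GC|² = 60293/225]
2. G_y = 67/15  [line -16·x + 9·y + 49/3 = 0 ∩ |GC|² = 60293/225]
   → G = (53/15, 67/15)
3. F_x = 46133/9473  [A, G, F are collinear ∩ DF ⟂ AG]
4. F_y = 43357/9473  [A, G, F are collinear ∩ DF ⟂ AG]
   → F = (46133/9473, 43357/9473)
5. B_x = -1/2  [line -48597/9473·x + -4008/9473·y + 19539/18946 = 0 ∩ |BG|² = 14641/450]
6. B_y = 17/2  [line -48597/9473·x + -4008/9473·y + 19539/18946 = 0 ∩ |BG|² = 14641/450]
   → B = (-1/2, 17/2)

B = (-1/2, 17/2)
F = (46133/9473, 43357/9473)
G = (53/15, 67/15)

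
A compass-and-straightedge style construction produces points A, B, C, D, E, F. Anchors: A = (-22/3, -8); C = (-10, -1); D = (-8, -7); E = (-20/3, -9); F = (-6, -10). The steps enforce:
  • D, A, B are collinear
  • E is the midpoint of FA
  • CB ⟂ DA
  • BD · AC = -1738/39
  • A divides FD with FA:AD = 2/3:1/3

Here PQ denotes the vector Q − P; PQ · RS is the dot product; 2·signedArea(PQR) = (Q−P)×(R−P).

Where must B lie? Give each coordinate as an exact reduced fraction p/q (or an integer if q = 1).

1. B_x = -148/13  [D, A, B are collinear ∩ CB ⟂ DA]
2. B_y = -25/13  [D, A, B are collinear ∩ CB ⟂ DA]
   → B = (-148/13, -25/13)

B = (-148/13, -25/13)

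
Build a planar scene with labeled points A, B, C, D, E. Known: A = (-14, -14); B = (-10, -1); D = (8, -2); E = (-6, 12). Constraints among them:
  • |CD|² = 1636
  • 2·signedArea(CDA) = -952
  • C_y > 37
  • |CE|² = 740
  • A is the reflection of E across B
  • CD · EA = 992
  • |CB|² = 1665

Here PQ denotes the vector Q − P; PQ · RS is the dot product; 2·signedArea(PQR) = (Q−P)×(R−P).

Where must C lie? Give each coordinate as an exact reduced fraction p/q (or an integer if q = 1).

C = (2, 38)

1. C_x = 2  [2·signedArea(CDA) = -952 ∩ CD · EA = 992]
2. C_y = 38  [2·signedArea(CDA) = -952 ∩ CD · EA = 992]
   → C = (2, 38)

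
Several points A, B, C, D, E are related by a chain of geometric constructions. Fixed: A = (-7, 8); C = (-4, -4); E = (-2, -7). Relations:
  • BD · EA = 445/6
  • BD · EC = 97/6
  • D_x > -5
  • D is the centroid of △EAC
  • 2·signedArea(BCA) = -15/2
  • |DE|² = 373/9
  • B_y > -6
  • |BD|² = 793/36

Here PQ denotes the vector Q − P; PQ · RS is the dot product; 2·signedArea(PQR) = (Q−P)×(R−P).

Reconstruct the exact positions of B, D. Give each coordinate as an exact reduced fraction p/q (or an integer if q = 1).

B = (-3, -11/2)
D = (-13/3, -1)

1. D_x = -13/3  [D is the centroid of △EAC]
2. D_y = -1  [D is the centroid of △EAC]
   → D = (-13/3, -1)
3. B_x = -3  [BD · EA = 445/6 ∩ BD · EC = 97/6]
4. B_y = -11/2  [BD · EA = 445/6 ∩ BD · EC = 97/6]
   → B = (-3, -11/2)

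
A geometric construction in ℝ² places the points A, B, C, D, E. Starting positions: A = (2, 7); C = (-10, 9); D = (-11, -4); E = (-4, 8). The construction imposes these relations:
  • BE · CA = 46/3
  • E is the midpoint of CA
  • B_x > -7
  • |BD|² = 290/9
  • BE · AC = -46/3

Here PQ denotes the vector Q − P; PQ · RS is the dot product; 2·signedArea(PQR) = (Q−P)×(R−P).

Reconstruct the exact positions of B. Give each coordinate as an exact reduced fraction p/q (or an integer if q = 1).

1. B_x = -20/3  [line 12·x + -2·y + 238/3 = 0 ∩ |BD|² = 290/9]
2. B_y = -1/3  [line 12·x + -2·y + 238/3 = 0 ∩ |BD|² = 290/9]
   → B = (-20/3, -1/3)

B = (-20/3, -1/3)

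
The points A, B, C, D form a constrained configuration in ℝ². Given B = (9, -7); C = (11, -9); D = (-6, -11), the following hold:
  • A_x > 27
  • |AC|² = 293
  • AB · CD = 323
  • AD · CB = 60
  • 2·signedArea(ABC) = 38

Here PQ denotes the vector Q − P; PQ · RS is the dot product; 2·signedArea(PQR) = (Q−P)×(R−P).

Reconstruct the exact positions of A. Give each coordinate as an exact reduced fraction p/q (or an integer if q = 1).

1. A_x = 28  [AD · CB = 60 ∩ 2·signedArea(ABC) = 38]
2. A_y = -7  [AD · CB = 60 ∩ 2·signedArea(ABC) = 38]
   → A = (28, -7)

A = (28, -7)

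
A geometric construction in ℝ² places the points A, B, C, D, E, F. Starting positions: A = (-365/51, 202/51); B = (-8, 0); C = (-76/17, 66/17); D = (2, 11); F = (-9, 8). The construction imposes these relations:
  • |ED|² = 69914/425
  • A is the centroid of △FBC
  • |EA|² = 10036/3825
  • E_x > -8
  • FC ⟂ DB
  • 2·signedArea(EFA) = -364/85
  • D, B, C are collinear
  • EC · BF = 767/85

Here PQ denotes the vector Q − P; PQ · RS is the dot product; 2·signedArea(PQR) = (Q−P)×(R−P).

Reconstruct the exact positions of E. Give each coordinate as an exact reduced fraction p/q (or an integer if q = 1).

E = (-637/85, 202/85)

1. E_x = -637/85  [2·signedArea(EFA) = -364/85 ∩ EC · BF = 767/85]
2. E_y = 202/85  [2·signedArea(EFA) = -364/85 ∩ EC · BF = 767/85]
   → E = (-637/85, 202/85)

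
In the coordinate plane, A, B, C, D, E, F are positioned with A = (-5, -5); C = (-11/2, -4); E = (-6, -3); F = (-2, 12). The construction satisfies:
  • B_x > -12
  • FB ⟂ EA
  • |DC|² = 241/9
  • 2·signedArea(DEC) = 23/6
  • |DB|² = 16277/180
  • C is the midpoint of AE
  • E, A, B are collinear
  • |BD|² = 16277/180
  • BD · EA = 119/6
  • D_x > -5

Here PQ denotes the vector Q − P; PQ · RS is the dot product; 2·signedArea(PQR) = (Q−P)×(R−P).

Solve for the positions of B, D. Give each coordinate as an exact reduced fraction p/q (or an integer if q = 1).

B = (-56/5, 37/5)
D = (-25/6, 1)

1. B_x = -56/5  [E, A, B are collinear ∩ FB ⟂ EA]
2. B_y = 37/5  [E, A, B are collinear ∩ FB ⟂ EA]
   → B = (-56/5, 37/5)
3. D_x = -25/6  [2·signedArea(DEC) = 23/6 ∩ BD · EA = 119/6]
4. D_y = 1  [2·signedArea(DEC) = 23/6 ∩ BD · EA = 119/6]
   → D = (-25/6, 1)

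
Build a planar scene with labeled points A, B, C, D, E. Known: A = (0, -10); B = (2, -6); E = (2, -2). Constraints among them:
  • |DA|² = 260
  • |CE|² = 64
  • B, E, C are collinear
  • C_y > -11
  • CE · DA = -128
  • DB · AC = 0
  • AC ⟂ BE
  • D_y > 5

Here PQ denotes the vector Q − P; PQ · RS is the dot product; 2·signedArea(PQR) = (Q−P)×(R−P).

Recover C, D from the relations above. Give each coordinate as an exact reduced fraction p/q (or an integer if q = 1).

C = (2, -10)
D = (2, 6)

1. C_x = 2  [B, E, C are collinear ∩ AC ⟂ BE]
2. C_y = -10  [B, E, C are collinear ∩ AC ⟂ BE]
   → C = (2, -10)
3. D_x = 2  [DB · AC = 0 ∩ CE · DA = -128]
4. D_y = 6  [DB · AC = 0 ∩ CE · DA = -128]
   → D = (2, 6)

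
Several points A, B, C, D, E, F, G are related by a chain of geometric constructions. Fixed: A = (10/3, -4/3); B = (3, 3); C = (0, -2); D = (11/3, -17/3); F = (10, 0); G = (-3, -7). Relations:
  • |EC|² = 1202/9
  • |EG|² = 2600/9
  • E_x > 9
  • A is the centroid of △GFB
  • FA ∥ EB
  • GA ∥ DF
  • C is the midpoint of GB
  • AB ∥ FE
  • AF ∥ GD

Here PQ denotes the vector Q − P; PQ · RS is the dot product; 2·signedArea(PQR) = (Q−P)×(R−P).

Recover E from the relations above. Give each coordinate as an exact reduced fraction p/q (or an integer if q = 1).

E = (29/3, 13/3)

1. E_x = 29/3  [FA ∥ EB ∩ AB ∥ FE]
2. E_y = 13/3  [FA ∥ EB ∩ AB ∥ FE]
   → E = (29/3, 13/3)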